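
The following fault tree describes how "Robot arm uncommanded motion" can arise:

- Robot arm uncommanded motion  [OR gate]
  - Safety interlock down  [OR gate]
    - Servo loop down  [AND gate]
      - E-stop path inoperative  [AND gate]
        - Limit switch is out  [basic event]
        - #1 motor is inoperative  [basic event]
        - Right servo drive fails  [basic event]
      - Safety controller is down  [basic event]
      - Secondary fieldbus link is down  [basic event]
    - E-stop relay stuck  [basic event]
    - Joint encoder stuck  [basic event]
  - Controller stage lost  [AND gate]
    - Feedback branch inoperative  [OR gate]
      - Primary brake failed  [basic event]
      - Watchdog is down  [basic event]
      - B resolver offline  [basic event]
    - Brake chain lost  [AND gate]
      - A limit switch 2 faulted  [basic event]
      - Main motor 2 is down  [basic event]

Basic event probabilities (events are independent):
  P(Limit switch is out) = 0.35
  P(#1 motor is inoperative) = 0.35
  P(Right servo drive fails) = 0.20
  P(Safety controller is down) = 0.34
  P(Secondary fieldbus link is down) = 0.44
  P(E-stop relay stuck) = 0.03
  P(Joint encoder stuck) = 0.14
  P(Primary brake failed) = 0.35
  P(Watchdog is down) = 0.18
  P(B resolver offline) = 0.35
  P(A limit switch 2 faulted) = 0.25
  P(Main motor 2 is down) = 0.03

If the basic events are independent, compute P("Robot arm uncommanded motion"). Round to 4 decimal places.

0.1729

P(E-stop path inoperative) [AND] = 0.35 × 0.35 × 0.20 = 0.024500
P(Servo loop down) [AND] = 0.024500 × 0.34 × 0.44 = 0.003665
P(Safety interlock down) [OR] = 1 − (1−0.003665) × (1−0.03) × (1−0.14) = 0.168857
P(Feedback branch inoperative) [OR] = 1 − (1−0.35) × (1−0.18) × (1−0.35) = 0.653550
P(Brake chain lost) [AND] = 0.25 × 0.03 = 0.007500
P(Controller stage lost) [AND] = 0.653550 × 0.007500 = 0.004902
P(Robot arm uncommanded motion) [OR] = 1 − (1−0.168857) × (1−0.004902) = 0.172931
Rounded to 4 decimal places: P(Robot arm uncommanded motion) ≈ 0.1729.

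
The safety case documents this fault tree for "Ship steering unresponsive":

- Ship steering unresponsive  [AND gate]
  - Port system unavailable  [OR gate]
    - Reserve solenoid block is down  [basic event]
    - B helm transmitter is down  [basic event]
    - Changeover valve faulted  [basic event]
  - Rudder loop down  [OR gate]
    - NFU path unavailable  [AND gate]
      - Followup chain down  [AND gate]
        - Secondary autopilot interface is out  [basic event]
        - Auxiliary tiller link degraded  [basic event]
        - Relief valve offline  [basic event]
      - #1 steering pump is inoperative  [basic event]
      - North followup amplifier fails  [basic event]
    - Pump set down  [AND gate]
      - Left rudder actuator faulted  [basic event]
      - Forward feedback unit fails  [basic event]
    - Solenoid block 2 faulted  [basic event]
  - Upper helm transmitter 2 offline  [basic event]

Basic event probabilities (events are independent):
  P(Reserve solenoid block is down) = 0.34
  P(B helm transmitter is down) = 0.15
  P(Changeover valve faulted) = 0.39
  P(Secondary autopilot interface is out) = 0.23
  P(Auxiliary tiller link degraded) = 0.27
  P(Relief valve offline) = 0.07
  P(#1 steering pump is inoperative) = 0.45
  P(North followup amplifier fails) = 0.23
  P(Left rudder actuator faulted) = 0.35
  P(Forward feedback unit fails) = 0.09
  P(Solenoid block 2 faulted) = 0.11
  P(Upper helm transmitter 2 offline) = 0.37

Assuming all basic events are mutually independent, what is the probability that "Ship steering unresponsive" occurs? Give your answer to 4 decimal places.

0.0337

P(Port system unavailable) [OR] = 1 − (1−0.34) × (1−0.15) × (1−0.39) = 0.657790
P(Followup chain down) [AND] = 0.23 × 0.27 × 0.07 = 0.004347
P(NFU path unavailable) [AND] = 0.004347 × 0.45 × 0.23 = 0.000450
P(Pump set down) [AND] = 0.35 × 0.09 = 0.031500
P(Rudder loop down) [OR] = 1 − (1−0.000450) × (1−0.031500) × (1−0.11) = 0.138423
P(Ship steering unresponsive) [AND] = 0.657790 × 0.138423 × 0.37 = 0.033690
Rounded to 4 decimal places: P(Ship steering unresponsive) ≈ 0.0337.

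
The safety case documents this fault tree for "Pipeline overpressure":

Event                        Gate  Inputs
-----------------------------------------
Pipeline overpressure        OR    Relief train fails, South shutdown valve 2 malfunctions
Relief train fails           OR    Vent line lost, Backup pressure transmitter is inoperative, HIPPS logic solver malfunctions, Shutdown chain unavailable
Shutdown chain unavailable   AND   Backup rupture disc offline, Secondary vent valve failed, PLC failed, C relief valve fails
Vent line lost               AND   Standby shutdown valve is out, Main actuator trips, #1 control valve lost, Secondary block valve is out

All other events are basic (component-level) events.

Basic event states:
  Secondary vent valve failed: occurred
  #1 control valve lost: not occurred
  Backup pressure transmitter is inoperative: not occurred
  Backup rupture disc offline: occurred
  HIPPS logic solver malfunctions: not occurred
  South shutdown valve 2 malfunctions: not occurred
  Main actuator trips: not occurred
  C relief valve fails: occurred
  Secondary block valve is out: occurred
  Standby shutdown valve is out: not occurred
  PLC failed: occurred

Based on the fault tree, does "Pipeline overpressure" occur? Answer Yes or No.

Yes

Vent line lost [AND]: Standby shutdown valve is out=not, Main actuator trips=not, #1 control valve lost=not, Secondary block valve is out=occurs → not all inputs occur → does not occur.
Shutdown chain unavailable [AND]: Backup rupture disc offline=occurs, Secondary vent valve failed=occurs, PLC failed=occurs, C relief valve fails=occurs → all inputs occur → occurs.
Relief train fails [OR]: Vent line lost=not, Backup pressure transmitter is inoperative=not, HIPPS logic solver malfunctions=not, Shutdown chain unavailable=occurs → at least one input occurs → occurs.
Pipeline overpressure [OR]: Relief train fails=occurs, South shutdown valve 2 malfunctions=not → at least one input occurs → occurs.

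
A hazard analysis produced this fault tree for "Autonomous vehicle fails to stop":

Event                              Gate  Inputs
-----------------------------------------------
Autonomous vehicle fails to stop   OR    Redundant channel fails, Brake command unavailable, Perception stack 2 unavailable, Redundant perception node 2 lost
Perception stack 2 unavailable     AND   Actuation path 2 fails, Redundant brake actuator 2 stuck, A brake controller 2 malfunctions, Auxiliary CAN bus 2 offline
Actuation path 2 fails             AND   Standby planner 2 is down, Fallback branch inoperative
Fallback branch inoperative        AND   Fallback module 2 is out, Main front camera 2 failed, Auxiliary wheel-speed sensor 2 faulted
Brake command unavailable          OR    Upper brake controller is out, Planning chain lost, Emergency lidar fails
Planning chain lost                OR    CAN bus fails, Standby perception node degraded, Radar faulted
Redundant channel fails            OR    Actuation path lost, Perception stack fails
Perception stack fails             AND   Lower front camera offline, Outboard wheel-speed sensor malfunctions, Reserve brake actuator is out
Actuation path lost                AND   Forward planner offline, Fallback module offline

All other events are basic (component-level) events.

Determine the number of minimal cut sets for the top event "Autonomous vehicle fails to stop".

Actuation path lost [AND]: one cut set from each child combined → 1 × 1 = 1 cut set(s).
Perception stack fails [AND]: one cut set from each child combined → 1 × 1 × 1 = 1 cut set(s).
Redundant channel fails [OR]: union of children's cut sets → 2 cut set(s).
Planning chain lost [OR]: union of children's cut sets → 3 cut set(s).
Brake command unavailable [OR]: union of children's cut sets → 5 cut set(s).
Fallback branch inoperative [AND]: one cut set from each child combined → 1 × 1 × 1 = 1 cut set(s).
Actuation path 2 fails [AND]: one cut set from each child combined → 1 × 1 = 1 cut set(s).
Perception stack 2 unavailable [AND]: one cut set from each child combined → 1 × 1 × 1 × 1 = 1 cut set(s).
Autonomous vehicle fails to stop [OR]: union of children's cut sets → 9 cut set(s).
Minimal cut sets: {Fallback module offline, Forward planner offline}; {Lower front camera offline, Outboard wheel-speed sensor malfunctions, Reserve brake actuator is out}; {Upper brake controller is out}; {CAN bus fails}; {Standby perception node degraded}; {Radar faulted}; {Emergency lidar fails}; {A brake controller 2 malfunctions, Auxiliary CAN bus 2 offline, Auxiliary wheel-speed sensor 2 faulted, Fallback module 2 is out, Main front camera 2 failed, Redundant brake actuator 2 stuck, Standby planner 2 is down}; {Redundant perception node 2 lost}.

9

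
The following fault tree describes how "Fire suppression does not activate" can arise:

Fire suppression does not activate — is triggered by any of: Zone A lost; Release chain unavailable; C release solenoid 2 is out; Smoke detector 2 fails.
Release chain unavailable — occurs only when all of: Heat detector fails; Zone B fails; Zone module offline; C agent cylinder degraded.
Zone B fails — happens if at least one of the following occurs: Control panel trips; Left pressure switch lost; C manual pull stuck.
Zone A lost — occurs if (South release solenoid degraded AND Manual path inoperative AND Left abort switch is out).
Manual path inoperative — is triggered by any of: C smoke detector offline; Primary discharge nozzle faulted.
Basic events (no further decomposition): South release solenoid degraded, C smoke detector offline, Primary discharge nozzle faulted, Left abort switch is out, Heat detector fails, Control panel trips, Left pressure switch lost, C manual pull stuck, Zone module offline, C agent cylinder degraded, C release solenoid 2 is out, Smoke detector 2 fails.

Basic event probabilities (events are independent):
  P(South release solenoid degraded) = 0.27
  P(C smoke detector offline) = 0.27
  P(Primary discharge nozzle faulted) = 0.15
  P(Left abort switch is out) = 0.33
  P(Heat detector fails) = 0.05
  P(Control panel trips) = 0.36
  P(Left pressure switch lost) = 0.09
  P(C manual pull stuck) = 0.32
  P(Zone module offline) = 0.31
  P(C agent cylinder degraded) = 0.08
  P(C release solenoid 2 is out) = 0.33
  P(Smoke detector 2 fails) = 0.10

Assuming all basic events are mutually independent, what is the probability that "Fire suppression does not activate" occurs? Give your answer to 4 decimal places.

P(Manual path inoperative) [OR] = 1 − (1−0.27) × (1−0.15) = 0.379500
P(Zone A lost) [AND] = 0.27 × 0.379500 × 0.33 = 0.033813
P(Zone B fails) [OR] = 1 − (1−0.36) × (1−0.09) × (1−0.32) = 0.603968
P(Release chain unavailable) [AND] = 0.05 × 0.603968 × 0.31 × 0.08 = 0.000749
P(Fire suppression does not activate) [OR] = 1 − (1−0.033813) × (1−0.000749) × (1−0.33) × (1−0.10) = 0.417826
Rounded to 4 decimal places: P(Fire suppression does not activate) ≈ 0.4178.

0.4178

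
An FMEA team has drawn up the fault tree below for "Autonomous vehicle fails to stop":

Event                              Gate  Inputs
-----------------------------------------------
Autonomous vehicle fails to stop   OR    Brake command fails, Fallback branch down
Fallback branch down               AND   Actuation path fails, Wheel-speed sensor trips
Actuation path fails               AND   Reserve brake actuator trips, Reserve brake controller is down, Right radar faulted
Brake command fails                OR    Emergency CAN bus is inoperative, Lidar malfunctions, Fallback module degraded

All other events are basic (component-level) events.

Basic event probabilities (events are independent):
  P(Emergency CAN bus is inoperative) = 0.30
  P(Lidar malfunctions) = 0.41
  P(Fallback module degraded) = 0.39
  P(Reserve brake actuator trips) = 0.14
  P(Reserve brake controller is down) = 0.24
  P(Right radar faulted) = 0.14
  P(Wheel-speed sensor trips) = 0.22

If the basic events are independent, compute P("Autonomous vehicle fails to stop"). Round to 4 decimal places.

0.7483

P(Brake command fails) [OR] = 1 − (1−0.30) × (1−0.41) × (1−0.39) = 0.748070
P(Actuation path fails) [AND] = 0.14 × 0.24 × 0.14 = 0.004704
P(Fallback branch down) [AND] = 0.004704 × 0.22 = 0.001035
P(Autonomous vehicle fails to stop) [OR] = 1 − (1−0.748070) × (1−0.001035) = 0.748331
Rounded to 4 decimal places: P(Autonomous vehicle fails to stop) ≈ 0.7483.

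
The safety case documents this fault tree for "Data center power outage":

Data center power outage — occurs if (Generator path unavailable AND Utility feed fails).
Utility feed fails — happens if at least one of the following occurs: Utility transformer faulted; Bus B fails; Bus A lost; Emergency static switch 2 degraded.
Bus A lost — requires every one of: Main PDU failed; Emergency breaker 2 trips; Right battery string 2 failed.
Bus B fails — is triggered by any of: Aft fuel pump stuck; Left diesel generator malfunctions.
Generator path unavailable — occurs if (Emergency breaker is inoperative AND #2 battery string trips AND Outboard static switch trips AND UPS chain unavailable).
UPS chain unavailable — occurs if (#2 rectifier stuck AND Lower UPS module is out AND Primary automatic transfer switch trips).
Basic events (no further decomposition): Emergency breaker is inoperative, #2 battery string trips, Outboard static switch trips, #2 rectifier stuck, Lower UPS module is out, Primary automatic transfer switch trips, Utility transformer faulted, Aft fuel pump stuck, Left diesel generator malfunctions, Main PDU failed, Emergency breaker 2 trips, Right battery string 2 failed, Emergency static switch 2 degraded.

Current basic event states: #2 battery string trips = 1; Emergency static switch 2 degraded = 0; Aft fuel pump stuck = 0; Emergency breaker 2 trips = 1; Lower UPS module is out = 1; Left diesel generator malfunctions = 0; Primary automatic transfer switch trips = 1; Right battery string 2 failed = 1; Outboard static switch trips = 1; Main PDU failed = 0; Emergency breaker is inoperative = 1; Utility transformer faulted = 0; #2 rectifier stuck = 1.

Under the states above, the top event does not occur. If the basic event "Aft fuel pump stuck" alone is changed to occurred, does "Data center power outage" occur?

Yes

Counterfactual: set "Aft fuel pump stuck" to occurred.
UPS chain unavailable [AND]: #2 rectifier stuck=occurs, Lower UPS module is out=occurs, Primary automatic transfer switch trips=occurs → all inputs occur → occurs.
Generator path unavailable [AND]: Emergency breaker is inoperative=occurs, #2 battery string trips=occurs, Outboard static switch trips=occurs, UPS chain unavailable=occurs → all inputs occur → occurs.
Bus B fails [OR]: Aft fuel pump stuck=occurs, Left diesel generator malfunctions=not → at least one input occurs → occurs.
Bus A lost [AND]: Main PDU failed=not, Emergency breaker 2 trips=occurs, Right battery string 2 failed=occurs → not all inputs occur → does not occur.
Utility feed fails [OR]: Utility transformer faulted=not, Bus B fails=occurs, Bus A lost=not, Emergency static switch 2 degraded=not → at least one input occurs → occurs.
Data center power outage [AND]: Generator path unavailable=occurs, Utility feed fails=occurs → all inputs occur → occurs.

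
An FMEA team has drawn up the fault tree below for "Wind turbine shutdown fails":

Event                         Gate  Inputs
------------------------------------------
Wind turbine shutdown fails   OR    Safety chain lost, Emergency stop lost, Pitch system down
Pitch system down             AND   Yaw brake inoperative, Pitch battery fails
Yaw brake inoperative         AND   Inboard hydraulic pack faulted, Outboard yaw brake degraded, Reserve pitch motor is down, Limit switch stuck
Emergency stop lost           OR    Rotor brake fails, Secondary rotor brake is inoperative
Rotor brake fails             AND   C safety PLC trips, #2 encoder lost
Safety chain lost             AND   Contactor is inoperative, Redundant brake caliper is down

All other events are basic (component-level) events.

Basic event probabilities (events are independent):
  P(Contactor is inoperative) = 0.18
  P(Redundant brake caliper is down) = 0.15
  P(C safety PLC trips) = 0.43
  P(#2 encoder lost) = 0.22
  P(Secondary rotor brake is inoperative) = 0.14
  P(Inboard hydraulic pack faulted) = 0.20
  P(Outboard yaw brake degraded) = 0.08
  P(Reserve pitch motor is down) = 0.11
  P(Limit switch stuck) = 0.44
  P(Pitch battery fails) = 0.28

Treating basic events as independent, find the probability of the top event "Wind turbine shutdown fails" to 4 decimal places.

0.2425

P(Safety chain lost) [AND] = 0.18 × 0.15 = 0.027000
P(Rotor brake fails) [AND] = 0.43 × 0.22 = 0.094600
P(Emergency stop lost) [OR] = 1 − (1−0.094600) × (1−0.14) = 0.221356
P(Yaw brake inoperative) [AND] = 0.20 × 0.08 × 0.11 × 0.44 = 0.000774
P(Pitch system down) [AND] = 0.000774 × 0.28 = 0.000217
P(Wind turbine shutdown fails) [OR] = 1 − (1−0.027000) × (1−0.221356) × (1−0.000217) = 0.242544
Rounded to 4 decimal places: P(Wind turbine shutdown fails) ≈ 0.2425.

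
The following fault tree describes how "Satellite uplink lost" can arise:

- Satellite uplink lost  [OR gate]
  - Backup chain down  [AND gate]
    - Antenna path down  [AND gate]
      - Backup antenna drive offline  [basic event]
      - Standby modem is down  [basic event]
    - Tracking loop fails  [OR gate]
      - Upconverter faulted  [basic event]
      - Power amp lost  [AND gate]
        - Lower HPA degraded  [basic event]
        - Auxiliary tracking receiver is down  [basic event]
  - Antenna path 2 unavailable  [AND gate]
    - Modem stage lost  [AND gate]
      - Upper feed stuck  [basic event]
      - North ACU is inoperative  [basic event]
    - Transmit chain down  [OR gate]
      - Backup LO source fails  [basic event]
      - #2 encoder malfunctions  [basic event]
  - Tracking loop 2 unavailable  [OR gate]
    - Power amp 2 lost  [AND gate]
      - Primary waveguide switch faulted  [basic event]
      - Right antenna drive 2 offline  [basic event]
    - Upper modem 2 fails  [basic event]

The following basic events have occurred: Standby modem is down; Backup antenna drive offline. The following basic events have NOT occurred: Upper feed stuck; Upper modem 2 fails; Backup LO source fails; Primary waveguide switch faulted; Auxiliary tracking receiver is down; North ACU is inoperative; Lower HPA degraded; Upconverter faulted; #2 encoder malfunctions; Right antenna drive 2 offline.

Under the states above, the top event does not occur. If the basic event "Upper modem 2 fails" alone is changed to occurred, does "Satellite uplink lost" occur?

Counterfactual: set "Upper modem 2 fails" to occurred.
Antenna path down [AND]: Backup antenna drive offline=occurs, Standby modem is down=occurs → all inputs occur → occurs.
Power amp lost [AND]: Lower HPA degraded=not, Auxiliary tracking receiver is down=not → not all inputs occur → does not occur.
Tracking loop fails [OR]: Upconverter faulted=not, Power amp lost=not → no input occurs → does not occur.
Backup chain down [AND]: Antenna path down=occurs, Tracking loop fails=not → not all inputs occur → does not occur.
Modem stage lost [AND]: Upper feed stuck=not, North ACU is inoperative=not → not all inputs occur → does not occur.
Transmit chain down [OR]: Backup LO source fails=not, #2 encoder malfunctions=not → no input occurs → does not occur.
Antenna path 2 unavailable [AND]: Modem stage lost=not, Transmit chain down=not → not all inputs occur → does not occur.
Power amp 2 lost [AND]: Primary waveguide switch faulted=not, Right antenna drive 2 offline=not → not all inputs occur → does not occur.
Tracking loop 2 unavailable [OR]: Power amp 2 lost=not, Upper modem 2 fails=occurs → at least one input occurs → occurs.
Satellite uplink lost [OR]: Backup chain down=not, Antenna path 2 unavailable=not, Tracking loop 2 unavailable=occurs → at least one input occurs → occurs.

Yes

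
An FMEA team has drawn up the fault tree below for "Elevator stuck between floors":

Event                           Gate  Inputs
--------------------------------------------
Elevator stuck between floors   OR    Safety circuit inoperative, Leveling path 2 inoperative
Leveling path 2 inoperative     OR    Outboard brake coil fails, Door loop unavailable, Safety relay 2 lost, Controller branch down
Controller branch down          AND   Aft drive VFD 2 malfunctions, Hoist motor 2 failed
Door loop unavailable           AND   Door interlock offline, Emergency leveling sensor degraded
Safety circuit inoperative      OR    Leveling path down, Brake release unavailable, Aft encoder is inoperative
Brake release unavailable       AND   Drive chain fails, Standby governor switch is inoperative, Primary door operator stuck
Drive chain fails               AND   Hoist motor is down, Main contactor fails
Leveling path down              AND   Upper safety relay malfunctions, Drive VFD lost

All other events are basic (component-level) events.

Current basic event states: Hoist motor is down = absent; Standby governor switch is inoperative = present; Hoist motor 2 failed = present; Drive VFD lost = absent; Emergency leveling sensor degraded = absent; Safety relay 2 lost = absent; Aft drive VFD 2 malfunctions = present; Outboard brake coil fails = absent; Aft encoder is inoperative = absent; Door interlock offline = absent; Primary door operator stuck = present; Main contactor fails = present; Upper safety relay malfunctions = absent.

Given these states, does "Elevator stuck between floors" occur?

Yes

Leveling path down [AND]: Upper safety relay malfunctions=not, Drive VFD lost=not → not all inputs occur → does not occur.
Drive chain fails [AND]: Hoist motor is down=not, Main contactor fails=occurs → not all inputs occur → does not occur.
Brake release unavailable [AND]: Drive chain fails=not, Standby governor switch is inoperative=occurs, Primary door operator stuck=occurs → not all inputs occur → does not occur.
Safety circuit inoperative [OR]: Leveling path down=not, Brake release unavailable=not, Aft encoder is inoperative=not → no input occurs → does not occur.
Door loop unavailable [AND]: Door interlock offline=not, Emergency leveling sensor degraded=not → not all inputs occur → does not occur.
Controller branch down [AND]: Aft drive VFD 2 malfunctions=occurs, Hoist motor 2 failed=occurs → all inputs occur → occurs.
Leveling path 2 inoperative [OR]: Outboard brake coil fails=not, Door loop unavailable=not, Safety relay 2 lost=not, Controller branch down=occurs → at least one input occurs → occurs.
Elevator stuck between floors [OR]: Safety circuit inoperative=not, Leveling path 2 inoperative=occurs → at least one input occurs → occurs.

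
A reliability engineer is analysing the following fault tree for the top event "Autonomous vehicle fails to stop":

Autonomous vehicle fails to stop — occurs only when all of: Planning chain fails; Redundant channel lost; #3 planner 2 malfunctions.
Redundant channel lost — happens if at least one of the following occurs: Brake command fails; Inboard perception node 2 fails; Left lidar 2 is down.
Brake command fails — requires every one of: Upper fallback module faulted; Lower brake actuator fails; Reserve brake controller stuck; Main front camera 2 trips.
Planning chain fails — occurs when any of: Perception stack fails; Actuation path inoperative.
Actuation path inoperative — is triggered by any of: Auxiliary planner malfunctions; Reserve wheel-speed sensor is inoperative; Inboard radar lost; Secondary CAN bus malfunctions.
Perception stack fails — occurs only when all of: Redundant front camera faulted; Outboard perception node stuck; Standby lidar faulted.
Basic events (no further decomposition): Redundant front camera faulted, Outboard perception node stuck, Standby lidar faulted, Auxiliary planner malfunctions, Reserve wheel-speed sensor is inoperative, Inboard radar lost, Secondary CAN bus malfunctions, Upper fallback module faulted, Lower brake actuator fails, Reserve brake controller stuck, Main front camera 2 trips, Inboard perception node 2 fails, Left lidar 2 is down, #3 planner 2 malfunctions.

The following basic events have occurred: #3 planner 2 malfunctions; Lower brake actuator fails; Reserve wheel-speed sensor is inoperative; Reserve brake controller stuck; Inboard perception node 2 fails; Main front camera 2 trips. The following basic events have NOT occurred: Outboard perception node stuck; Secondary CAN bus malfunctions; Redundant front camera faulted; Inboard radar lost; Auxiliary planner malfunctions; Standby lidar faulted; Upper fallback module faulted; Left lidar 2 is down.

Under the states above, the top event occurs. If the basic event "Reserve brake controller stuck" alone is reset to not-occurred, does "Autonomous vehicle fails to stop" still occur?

Yes

Counterfactual: set "Reserve brake controller stuck" to not occurred.
Perception stack fails [AND]: Redundant front camera faulted=not, Outboard perception node stuck=not, Standby lidar faulted=not → not all inputs occur → does not occur.
Actuation path inoperative [OR]: Auxiliary planner malfunctions=not, Reserve wheel-speed sensor is inoperative=occurs, Inboard radar lost=not, Secondary CAN bus malfunctions=not → at least one input occurs → occurs.
Planning chain fails [OR]: Perception stack fails=not, Actuation path inoperative=occurs → at least one input occurs → occurs.
Brake command fails [AND]: Upper fallback module faulted=not, Lower brake actuator fails=occurs, Reserve brake controller stuck=not, Main front camera 2 trips=occurs → not all inputs occur → does not occur.
Redundant channel lost [OR]: Brake command fails=not, Inboard perception node 2 fails=occurs, Left lidar 2 is down=not → at least one input occurs → occurs.
Autonomous vehicle fails to stop [AND]: Planning chain fails=occurs, Redundant channel lost=occurs, #3 planner 2 malfunctions=occurs → all inputs occur → occurs.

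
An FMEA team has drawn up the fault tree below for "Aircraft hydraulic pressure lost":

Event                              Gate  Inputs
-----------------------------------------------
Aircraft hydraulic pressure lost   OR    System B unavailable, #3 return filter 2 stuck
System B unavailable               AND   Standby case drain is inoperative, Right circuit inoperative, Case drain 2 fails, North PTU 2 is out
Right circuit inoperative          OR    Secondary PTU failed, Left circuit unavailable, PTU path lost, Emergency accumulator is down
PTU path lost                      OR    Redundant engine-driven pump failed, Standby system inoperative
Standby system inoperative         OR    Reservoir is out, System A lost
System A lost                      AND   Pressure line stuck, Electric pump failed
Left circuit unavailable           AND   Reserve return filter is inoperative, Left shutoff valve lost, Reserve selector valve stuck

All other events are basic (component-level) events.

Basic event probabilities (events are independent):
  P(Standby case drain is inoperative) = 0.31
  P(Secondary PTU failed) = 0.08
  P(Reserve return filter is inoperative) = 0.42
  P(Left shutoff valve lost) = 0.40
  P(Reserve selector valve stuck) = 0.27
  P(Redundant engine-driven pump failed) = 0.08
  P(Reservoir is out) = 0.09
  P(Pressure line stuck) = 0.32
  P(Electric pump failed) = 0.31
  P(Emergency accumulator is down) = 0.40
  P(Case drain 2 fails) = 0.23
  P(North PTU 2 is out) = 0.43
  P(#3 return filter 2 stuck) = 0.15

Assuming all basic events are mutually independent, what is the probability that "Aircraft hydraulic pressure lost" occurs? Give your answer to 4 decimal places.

P(Left circuit unavailable) [AND] = 0.42 × 0.40 × 0.27 = 0.045360
P(System A lost) [AND] = 0.32 × 0.31 = 0.099200
P(Standby system inoperative) [OR] = 1 − (1−0.09) × (1−0.099200) = 0.180272
P(PTU path lost) [OR] = 1 − (1−0.08) × (1−0.180272) = 0.245850
P(Right circuit inoperative) [OR] = 1 − (1−0.08) × (1−0.045360) × (1−0.245850) × (1−0.40) = 0.602592
P(System B unavailable) [AND] = 0.31 × 0.602592 × 0.23 × 0.43 = 0.018475
P(Aircraft hydraulic pressure lost) [OR] = 1 − (1−0.018475) × (1−0.15) = 0.165704
Rounded to 4 decimal places: P(Aircraft hydraulic pressure lost) ≈ 0.1657.

0.1657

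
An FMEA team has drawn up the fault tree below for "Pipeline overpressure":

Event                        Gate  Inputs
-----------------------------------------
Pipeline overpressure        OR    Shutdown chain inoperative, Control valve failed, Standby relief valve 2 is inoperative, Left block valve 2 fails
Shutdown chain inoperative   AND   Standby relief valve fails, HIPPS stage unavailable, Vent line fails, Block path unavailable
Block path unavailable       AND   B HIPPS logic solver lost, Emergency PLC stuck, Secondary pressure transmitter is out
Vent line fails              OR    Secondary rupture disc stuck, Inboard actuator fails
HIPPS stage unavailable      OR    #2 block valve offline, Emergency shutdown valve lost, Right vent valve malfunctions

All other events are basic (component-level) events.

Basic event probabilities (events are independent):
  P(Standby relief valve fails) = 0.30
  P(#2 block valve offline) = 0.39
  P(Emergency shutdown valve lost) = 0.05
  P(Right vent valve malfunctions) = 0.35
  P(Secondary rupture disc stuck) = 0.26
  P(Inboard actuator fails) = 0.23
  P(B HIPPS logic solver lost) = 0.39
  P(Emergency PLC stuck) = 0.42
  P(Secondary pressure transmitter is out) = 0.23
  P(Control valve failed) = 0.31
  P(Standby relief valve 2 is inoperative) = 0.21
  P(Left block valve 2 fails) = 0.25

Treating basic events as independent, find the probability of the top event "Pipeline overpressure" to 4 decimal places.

0.5924

P(HIPPS stage unavailable) [OR] = 1 − (1−0.39) × (1−0.05) × (1−0.35) = 0.623325
P(Vent line fails) [OR] = 1 − (1−0.26) × (1−0.23) = 0.430200
P(Block path unavailable) [AND] = 0.39 × 0.42 × 0.23 = 0.037674
P(Shutdown chain inoperative) [AND] = 0.30 × 0.623325 × 0.430200 × 0.037674 = 0.003031
P(Pipeline overpressure) [OR] = 1 − (1−0.003031) × (1−0.31) × (1−0.21) × (1−0.25) = 0.592414
Rounded to 4 decimal places: P(Pipeline overpressure) ≈ 0.5924.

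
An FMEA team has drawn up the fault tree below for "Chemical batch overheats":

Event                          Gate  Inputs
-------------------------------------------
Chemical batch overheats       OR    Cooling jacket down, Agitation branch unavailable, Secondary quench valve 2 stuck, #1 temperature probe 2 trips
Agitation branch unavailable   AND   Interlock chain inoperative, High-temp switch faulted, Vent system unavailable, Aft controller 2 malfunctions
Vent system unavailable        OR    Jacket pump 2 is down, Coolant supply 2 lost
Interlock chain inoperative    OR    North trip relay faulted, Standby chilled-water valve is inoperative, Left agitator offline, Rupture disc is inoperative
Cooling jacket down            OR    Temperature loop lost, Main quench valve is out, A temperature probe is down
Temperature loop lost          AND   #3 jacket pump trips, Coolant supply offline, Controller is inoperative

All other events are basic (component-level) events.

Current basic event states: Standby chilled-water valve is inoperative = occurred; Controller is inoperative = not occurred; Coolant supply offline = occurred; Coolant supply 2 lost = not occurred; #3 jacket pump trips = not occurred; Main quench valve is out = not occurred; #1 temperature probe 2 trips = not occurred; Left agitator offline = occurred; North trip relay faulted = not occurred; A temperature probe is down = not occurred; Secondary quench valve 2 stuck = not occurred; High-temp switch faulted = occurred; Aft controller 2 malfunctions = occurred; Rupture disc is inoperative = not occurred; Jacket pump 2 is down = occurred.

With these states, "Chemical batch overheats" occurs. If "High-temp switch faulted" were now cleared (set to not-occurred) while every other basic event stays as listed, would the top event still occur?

No

Counterfactual: set "High-temp switch faulted" to not occurred.
Temperature loop lost [AND]: #3 jacket pump trips=not, Coolant supply offline=occurs, Controller is inoperative=not → not all inputs occur → does not occur.
Cooling jacket down [OR]: Temperature loop lost=not, Main quench valve is out=not, A temperature probe is down=not → no input occurs → does not occur.
Interlock chain inoperative [OR]: North trip relay faulted=not, Standby chilled-water valve is inoperative=occurs, Left agitator offline=occurs, Rupture disc is inoperative=not → at least one input occurs → occurs.
Vent system unavailable [OR]: Jacket pump 2 is down=occurs, Coolant supply 2 lost=not → at least one input occurs → occurs.
Agitation branch unavailable [AND]: Interlock chain inoperative=occurs, High-temp switch faulted=not, Vent system unavailable=occurs, Aft controller 2 malfunctions=occurs → not all inputs occur → does not occur.
Chemical batch overheats [OR]: Cooling jacket down=not, Agitation branch unavailable=not, Secondary quench valve 2 stuck=not, #1 temperature probe 2 trips=not → no input occurs → does not occur.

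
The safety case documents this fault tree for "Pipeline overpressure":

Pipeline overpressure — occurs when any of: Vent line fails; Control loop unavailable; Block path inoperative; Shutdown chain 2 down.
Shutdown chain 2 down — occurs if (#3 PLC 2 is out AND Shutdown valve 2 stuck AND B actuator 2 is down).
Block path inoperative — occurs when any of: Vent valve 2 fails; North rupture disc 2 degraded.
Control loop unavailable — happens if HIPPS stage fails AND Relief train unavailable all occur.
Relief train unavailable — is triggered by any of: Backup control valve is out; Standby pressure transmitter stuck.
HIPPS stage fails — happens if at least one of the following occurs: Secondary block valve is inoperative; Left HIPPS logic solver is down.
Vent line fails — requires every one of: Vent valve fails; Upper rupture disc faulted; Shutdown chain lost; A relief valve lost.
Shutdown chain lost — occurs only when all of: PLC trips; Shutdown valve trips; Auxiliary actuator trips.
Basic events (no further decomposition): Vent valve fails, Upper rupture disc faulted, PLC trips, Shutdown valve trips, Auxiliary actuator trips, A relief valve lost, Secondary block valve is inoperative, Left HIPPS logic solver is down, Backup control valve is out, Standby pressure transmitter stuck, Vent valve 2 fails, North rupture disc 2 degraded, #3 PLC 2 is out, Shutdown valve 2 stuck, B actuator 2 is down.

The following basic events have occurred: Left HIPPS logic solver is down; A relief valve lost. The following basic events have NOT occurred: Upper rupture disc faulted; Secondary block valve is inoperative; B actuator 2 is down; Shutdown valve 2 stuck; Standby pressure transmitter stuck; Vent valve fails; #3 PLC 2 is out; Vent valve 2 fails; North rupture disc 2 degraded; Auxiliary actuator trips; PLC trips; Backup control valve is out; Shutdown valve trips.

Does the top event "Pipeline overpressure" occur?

Shutdown chain lost [AND]: PLC trips=not, Shutdown valve trips=not, Auxiliary actuator trips=not → not all inputs occur → does not occur.
Vent line fails [AND]: Vent valve fails=not, Upper rupture disc faulted=not, Shutdown chain lost=not, A relief valve lost=occurs → not all inputs occur → does not occur.
HIPPS stage fails [OR]: Secondary block valve is inoperative=not, Left HIPPS logic solver is down=occurs → at least one input occurs → occurs.
Relief train unavailable [OR]: Backup control valve is out=not, Standby pressure transmitter stuck=not → no input occurs → does not occur.
Control loop unavailable [AND]: HIPPS stage fails=occurs, Relief train unavailable=not → not all inputs occur → does not occur.
Block path inoperative [OR]: Vent valve 2 fails=not, North rupture disc 2 degraded=not → no input occurs → does not occur.
Shutdown chain 2 down [AND]: #3 PLC 2 is out=not, Shutdown valve 2 stuck=not, B actuator 2 is down=not → not all inputs occur → does not occur.
Pipeline overpressure [OR]: Vent line fails=not, Control loop unavailable=not, Block path inoperative=not, Shutdown chain 2 down=not → no input occurs → does not occur.

No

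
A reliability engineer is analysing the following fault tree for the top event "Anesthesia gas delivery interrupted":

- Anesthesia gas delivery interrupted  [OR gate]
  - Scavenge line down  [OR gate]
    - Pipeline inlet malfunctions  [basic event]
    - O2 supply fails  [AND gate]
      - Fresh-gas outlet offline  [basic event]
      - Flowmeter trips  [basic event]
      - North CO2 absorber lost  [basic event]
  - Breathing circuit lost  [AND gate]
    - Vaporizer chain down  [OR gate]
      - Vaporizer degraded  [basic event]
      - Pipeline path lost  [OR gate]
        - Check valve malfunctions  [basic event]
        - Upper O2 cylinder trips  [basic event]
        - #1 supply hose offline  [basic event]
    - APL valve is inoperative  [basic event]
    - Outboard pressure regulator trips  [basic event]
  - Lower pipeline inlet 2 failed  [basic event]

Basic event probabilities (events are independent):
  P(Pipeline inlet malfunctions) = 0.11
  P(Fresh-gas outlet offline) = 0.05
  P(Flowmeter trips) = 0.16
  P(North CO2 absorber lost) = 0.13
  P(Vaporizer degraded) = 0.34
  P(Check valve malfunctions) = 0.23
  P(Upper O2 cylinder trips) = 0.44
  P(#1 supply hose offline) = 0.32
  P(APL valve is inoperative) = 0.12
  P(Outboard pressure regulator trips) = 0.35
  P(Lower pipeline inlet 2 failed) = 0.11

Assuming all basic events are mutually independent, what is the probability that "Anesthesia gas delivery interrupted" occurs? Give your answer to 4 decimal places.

0.2355

P(O2 supply fails) [AND] = 0.05 × 0.16 × 0.13 = 0.001040
P(Scavenge line down) [OR] = 1 − (1−0.11) × (1−0.001040) = 0.110926
P(Pipeline path lost) [OR] = 1 − (1−0.23) × (1−0.44) × (1−0.32) = 0.706784
P(Vaporizer chain down) [OR] = 1 − (1−0.34) × (1−0.706784) = 0.806477
P(Breathing circuit lost) [AND] = 0.806477 × 0.12 × 0.35 = 0.033872
P(Anesthesia gas delivery interrupted) [OR] = 1 − (1−0.110926) × (1−0.033872) × (1−0.11) = 0.235526
Rounded to 4 decimal places: P(Anesthesia gas delivery interrupted) ≈ 0.2355.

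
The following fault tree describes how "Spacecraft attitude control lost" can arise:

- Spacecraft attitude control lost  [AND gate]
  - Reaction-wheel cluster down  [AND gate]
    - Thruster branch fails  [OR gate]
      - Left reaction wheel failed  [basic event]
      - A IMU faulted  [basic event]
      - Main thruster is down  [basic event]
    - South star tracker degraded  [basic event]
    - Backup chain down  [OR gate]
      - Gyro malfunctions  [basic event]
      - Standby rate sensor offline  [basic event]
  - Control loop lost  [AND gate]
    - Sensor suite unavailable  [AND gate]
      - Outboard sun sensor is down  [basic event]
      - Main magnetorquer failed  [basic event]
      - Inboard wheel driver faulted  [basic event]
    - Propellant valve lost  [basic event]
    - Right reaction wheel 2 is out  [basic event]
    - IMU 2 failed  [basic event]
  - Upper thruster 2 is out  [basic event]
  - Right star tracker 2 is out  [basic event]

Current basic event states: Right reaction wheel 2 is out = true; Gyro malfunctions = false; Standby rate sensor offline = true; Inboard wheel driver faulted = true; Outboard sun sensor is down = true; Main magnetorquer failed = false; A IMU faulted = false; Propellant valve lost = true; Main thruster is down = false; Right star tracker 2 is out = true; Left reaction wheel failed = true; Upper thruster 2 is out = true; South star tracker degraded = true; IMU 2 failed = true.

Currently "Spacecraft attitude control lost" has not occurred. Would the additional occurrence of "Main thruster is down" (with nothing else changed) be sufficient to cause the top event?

No

Counterfactual: set "Main thruster is down" to occurred.
Thruster branch fails [OR]: Left reaction wheel failed=occurs, A IMU faulted=not, Main thruster is down=occurs → at least one input occurs → occurs.
Backup chain down [OR]: Gyro malfunctions=not, Standby rate sensor offline=occurs → at least one input occurs → occurs.
Reaction-wheel cluster down [AND]: Thruster branch fails=occurs, South star tracker degraded=occurs, Backup chain down=occurs → all inputs occur → occurs.
Sensor suite unavailable [AND]: Outboard sun sensor is down=occurs, Main magnetorquer failed=not, Inboard wheel driver faulted=occurs → not all inputs occur → does not occur.
Control loop lost [AND]: Sensor suite unavailable=not, Propellant valve lost=occurs, Right reaction wheel 2 is out=occurs, IMU 2 failed=occurs → not all inputs occur → does not occur.
Spacecraft attitude control lost [AND]: Reaction-wheel cluster down=occurs, Control loop lost=not, Upper thruster 2 is out=occurs, Right star tracker 2 is out=occurs → not all inputs occur → does not occur.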